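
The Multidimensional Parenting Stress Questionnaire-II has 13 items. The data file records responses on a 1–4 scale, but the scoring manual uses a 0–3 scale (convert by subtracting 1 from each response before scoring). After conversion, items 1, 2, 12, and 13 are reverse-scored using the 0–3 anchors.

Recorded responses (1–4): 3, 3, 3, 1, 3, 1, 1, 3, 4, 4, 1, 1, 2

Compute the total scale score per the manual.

Convert to 0–3: 2, 2, 2, 0, 2, 0, 0, 2, 3, 3, 0, 0, 1
Reverse-coded (reversed = (0+3) − raw = 3 − raw):
  item 1: 3 − 2 = 1
  item 2: 3 − 2 = 1
  item 12: 3 − 0 = 3
  item 13: 3 − 1 = 2
Scored: 1, 1, 2, 0, 2, 0, 0, 2, 3, 3, 0, 3, 2
Total = 19

19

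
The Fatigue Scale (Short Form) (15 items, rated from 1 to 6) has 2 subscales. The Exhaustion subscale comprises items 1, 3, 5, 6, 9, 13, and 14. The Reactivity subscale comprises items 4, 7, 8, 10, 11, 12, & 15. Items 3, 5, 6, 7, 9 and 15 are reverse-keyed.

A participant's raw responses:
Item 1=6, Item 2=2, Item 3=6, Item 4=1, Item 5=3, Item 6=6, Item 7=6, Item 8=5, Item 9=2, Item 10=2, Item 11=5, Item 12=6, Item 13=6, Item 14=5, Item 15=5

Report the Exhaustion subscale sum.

Exhaustion items: 1, 3, 5, 6, 9, 13, 14.
Of these, items 3, 5, 6, and 9 are reverse-keyed; reversed = (1+6) − raw = 7 − raw.
  item 1: 6
  item 3: 7 − 6 = 1
  item 5: 7 − 3 = 4
  item 6: 7 − 6 = 1
  item 9: 7 − 2 = 5
  item 13: 6
  item 14: 5
Sum = 6 + 1 + 4 + 1 + 5 + 6 + 5 = 28

28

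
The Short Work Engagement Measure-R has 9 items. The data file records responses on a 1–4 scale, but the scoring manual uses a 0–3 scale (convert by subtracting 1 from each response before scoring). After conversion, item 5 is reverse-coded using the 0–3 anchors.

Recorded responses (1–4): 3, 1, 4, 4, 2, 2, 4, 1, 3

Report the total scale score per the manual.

16

Convert to 0–3: 2, 0, 3, 3, 1, 1, 3, 0, 2
Reverse-coded (reversed = (0+3) − raw = 3 − raw):
  item 5: 3 − 1 = 2
Scored: 2, 0, 3, 3, 2, 1, 3, 0, 2
Total = 16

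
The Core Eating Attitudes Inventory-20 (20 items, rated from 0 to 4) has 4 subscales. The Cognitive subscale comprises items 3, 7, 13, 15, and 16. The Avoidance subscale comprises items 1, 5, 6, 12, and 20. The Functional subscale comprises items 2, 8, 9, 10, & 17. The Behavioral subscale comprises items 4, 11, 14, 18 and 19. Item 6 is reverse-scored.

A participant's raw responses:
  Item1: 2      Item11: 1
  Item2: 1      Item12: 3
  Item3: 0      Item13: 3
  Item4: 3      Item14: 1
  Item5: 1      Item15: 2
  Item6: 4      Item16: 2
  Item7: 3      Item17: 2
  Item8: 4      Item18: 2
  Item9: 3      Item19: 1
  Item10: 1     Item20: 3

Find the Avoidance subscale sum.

9

Avoidance items: 1, 5, 6, 12, 20.
Of these, item 6 is reverse-scored; reversed = (0+4) − raw = 4 − raw.
  item 1: 2
  item 5: 1
  item 6: 4 − 4 = 0
  item 12: 3
  item 20: 3
Sum = 2 + 1 + 0 + 3 + 3 = 9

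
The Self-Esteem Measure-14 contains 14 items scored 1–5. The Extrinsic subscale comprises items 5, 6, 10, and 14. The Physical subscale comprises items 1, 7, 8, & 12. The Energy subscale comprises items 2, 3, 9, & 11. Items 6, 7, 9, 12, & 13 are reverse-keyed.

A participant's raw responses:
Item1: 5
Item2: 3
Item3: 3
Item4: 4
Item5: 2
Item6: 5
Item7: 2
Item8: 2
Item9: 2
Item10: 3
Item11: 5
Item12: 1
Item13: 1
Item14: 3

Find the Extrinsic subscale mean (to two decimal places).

Extrinsic items: 5, 6, 10, 14.
Of these, item 6 is reverse-keyed; reverse-coded value = 6 − response.
  item 5: 2
  item 6: 6 − 5 = 1
  item 10: 3
  item 14: 3
Sum = 2 + 1 + 3 + 3 = 9
Mean = 9 / 4 = 2.25

2.25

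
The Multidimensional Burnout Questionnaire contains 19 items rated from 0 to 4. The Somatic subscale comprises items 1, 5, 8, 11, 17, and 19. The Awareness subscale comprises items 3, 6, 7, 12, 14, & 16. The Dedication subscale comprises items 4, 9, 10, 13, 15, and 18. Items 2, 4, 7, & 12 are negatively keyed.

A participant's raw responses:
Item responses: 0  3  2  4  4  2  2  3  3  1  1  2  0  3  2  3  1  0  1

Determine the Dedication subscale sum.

6

Dedication items: 4, 9, 10, 13, 15, 18.
Of these, item 4 is negatively keyed; reverse-coded value = 4 − response.
  item 4: 4 − 4 = 0
  item 9: 3
  item 10: 1
  item 13: 0
  item 15: 2
  item 18: 0
Sum = 0 + 3 + 1 + 0 + 2 + 0 = 6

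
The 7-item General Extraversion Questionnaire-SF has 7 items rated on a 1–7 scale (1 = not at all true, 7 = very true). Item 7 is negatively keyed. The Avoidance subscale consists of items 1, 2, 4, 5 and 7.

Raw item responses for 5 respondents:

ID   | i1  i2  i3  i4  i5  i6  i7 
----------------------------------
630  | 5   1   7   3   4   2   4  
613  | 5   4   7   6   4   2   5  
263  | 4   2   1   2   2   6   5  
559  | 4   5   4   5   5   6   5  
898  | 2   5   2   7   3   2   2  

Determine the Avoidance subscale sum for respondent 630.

Respondent 630 raw: 5, 1, 7, 3, 4, 2, 4.
Avoidance items: 1, 2, 4, 5, 7.
Reverse-coded (reverse-coded value = 8 − response):
  item 1: 5
  item 2: 1
  item 4: 3
  item 5: 4
  item 7: 8 − 4 = 4
Sum = 5 + 1 + 3 + 4 + 4 = 17

17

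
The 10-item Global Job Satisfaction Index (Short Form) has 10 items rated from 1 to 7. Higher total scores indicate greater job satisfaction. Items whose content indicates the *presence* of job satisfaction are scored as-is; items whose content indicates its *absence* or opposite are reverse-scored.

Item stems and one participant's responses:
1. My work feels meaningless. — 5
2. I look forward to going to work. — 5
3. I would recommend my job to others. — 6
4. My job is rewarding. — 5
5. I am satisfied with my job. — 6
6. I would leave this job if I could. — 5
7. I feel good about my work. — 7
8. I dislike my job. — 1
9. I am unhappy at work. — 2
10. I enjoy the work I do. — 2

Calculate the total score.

Items 1, 6, 8, 9 describe the absence/opposite of job satisfaction → reverse-score.
reverse-coded value = 8 − response.
  item 1: 8 − 5 = 3
  item 2: 5
  item 3: 6
  item 4: 5
  item 5: 6
  item 6: 8 − 5 = 3
  item 7: 7
  item 8: 8 − 1 = 7
  item 9: 8 − 2 = 6
  item 10: 2
Total = 3 + 5 + 6 + 5 + 6 + 3 + 7 + 7 + 6 + 2 = 50

50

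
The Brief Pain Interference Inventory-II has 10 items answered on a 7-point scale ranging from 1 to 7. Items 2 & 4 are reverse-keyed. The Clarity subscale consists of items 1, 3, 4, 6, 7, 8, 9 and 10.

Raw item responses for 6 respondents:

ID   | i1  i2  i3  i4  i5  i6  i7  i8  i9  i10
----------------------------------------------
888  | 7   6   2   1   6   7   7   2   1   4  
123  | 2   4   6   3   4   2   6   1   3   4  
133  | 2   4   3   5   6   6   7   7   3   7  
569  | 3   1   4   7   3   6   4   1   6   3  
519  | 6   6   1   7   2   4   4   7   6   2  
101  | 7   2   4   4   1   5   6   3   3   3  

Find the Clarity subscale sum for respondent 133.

38

Respondent 133 raw: 2, 4, 3, 5, 6, 6, 7, 7, 3, 7.
Clarity items: 1, 3, 4, 6, 7, 8, 9, 10.
Reverse-coded (reverse-coded value = 8 − response):
  item 1: 2
  item 3: 3
  item 4: 8 − 5 = 3
  item 6: 6
  item 7: 7
  item 8: 7
  item 9: 3
  item 10: 7
Sum = 2 + 3 + 3 + 6 + 7 + 7 + 3 + 7 = 38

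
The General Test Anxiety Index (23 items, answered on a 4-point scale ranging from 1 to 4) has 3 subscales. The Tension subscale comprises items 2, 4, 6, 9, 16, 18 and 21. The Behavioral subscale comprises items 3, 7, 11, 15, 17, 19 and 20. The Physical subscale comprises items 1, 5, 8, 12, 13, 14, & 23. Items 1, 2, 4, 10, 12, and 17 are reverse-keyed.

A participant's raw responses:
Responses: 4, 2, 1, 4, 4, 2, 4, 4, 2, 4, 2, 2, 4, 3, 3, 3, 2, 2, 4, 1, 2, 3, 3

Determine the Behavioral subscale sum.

Behavioral items: 3, 7, 11, 15, 17, 19, 20.
Of these, item 17 is reverse-keyed; reverse-coded value = 5 − response.
  item 3: 1
  item 7: 4
  item 11: 2
  item 15: 3
  item 17: 5 − 2 = 3
  item 19: 4
  item 20: 1
Sum = 1 + 4 + 2 + 3 + 3 + 4 + 1 = 18

18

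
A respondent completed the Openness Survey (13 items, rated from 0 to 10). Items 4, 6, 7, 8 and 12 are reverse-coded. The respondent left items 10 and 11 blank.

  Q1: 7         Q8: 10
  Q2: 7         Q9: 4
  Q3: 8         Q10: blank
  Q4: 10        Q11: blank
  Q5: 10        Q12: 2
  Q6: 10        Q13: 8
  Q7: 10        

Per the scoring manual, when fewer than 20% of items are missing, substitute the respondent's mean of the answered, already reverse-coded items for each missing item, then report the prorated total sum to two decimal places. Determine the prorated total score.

Reverse-coded (on a 0–10 scale, reversed = 10 − raw):
  item 4: 10 − 10 = 0
  item 6: 10 − 10 = 0
  item 7: 10 − 10 = 0
  item 8: 10 − 10 = 0
  item 12: 10 − 2 = 8
Completed scored items (11 of 13): 7, 7, 8, 0, 10, 0, 0, 0, 4, 8, 8; sum = 52.
Person mean = 52 / 11 ≈ 4.7273
Prorated total = (52 / 11) × 13 = 61.45 (to 2 dp)

61.45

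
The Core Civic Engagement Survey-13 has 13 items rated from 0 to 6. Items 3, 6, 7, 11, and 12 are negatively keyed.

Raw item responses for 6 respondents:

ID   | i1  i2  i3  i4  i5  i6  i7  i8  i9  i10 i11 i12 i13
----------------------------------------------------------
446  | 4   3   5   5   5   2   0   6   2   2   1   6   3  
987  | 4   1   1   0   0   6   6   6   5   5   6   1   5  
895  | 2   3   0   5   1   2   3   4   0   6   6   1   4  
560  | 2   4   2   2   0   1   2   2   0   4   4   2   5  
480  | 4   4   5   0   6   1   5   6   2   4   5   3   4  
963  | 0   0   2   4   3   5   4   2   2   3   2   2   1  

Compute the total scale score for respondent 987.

36

Respondent 987 raw: 4, 1, 1, 0, 0, 6, 6, 6, 5, 5, 6, 1, 5.
Reverse-coded (reversed = (0+6) − raw = 6 − raw):
  item 1: 4
  item 2: 1
  item 3: 6 − 1 = 5
  item 4: 0
  item 5: 0
  item 6: 6 − 6 = 0
  item 7: 6 − 6 = 0
  item 8: 6
  item 9: 5
  item 10: 5
  item 11: 6 − 6 = 0
  item 12: 6 − 1 = 5
  item 13: 5
Sum = 4 + 1 + 5 + 0 + 0 + 0 + 0 + 6 + 5 + 5 + 0 + 5 + 5 = 36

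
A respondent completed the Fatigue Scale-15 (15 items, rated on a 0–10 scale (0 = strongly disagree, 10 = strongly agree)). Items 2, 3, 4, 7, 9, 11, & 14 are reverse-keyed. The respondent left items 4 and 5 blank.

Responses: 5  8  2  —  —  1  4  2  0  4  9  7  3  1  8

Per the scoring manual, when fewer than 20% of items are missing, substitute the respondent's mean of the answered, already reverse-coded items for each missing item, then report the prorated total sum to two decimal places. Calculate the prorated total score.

76.15

Reverse-coded (reversed = (0+10) − raw = 10 − raw):
  item 2: 10 − 8 = 2
  item 3: 10 − 2 = 8
  item 7: 10 − 4 = 6
  item 9: 10 − 0 = 10
  item 11: 10 − 9 = 1
  item 14: 10 − 1 = 9
Completed scored items (13 of 15): 5, 2, 8, 1, 6, 2, 10, 4, 1, 7, 3, 9, 8; sum = 66.
Person mean = 66 / 13 ≈ 5.0769
Prorated total = (66 / 13) × 15 = 76.15 (to 2 dp)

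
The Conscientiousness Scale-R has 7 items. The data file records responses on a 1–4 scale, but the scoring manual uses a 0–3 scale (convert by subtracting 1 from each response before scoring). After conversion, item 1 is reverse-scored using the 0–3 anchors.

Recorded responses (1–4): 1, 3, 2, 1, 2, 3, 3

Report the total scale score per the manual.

Convert to 0–3: 0, 2, 1, 0, 1, 2, 2
Reverse-coded (reversed = (0+3) − raw = 3 − raw):
  item 1: 3 − 0 = 3
Scored: 3, 2, 1, 0, 1, 2, 2
Total = 11

11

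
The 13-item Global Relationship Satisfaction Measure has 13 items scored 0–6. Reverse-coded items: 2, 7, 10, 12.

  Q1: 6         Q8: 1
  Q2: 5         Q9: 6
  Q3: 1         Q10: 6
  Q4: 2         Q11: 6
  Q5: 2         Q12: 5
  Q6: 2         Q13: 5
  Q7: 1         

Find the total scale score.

38

Reverse-coded items (on a 0–6 scale, reversed = 6 − raw):
  item 2: 6 − 5 = 1
  item 7: 6 − 1 = 5
  item 10: 6 − 6 = 0
  item 12: 6 − 5 = 1
Scored items: 6, 1, 1, 2, 2, 2, 5, 1, 6, 0, 6, 1, 5
Total = 6 + 1 + 1 + 2 + 2 + 2 + 5 + 1 + 6 + 0 + 6 + 1 + 5 = 38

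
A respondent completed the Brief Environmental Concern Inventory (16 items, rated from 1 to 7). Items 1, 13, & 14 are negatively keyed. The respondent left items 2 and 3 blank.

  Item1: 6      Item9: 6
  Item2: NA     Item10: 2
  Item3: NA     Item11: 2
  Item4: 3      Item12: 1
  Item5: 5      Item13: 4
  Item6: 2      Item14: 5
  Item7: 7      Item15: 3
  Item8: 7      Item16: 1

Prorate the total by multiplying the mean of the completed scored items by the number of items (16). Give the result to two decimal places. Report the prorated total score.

54.86

Reverse-coded (on a 1–7 scale, reversed = 8 − raw):
  item 1: 8 − 6 = 2
  item 13: 8 − 4 = 4
  item 14: 8 − 5 = 3
Completed scored items (14 of 16): 2, 3, 5, 2, 7, 7, 6, 2, 2, 1, 4, 3, 3, 1; sum = 48.
Person mean = 48 / 14 ≈ 3.4286
Prorated total = (48 / 14) × 16 = 54.86 (to 2 dp)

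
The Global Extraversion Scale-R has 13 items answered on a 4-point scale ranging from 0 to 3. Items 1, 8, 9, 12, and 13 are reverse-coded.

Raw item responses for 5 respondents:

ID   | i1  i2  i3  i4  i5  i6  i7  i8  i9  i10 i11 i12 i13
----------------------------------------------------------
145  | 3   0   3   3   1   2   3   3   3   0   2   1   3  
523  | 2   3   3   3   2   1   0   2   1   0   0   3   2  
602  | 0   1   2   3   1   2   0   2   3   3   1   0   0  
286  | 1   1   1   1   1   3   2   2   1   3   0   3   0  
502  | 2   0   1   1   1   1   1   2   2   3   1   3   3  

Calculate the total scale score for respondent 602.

Respondent 602 raw: 0, 1, 2, 3, 1, 2, 0, 2, 3, 3, 1, 0, 0.
Reverse-coded (reversed = (0+3) − raw = 3 − raw):
  item 1: 3 − 0 = 3
  item 2: 1
  item 3: 2
  item 4: 3
  item 5: 1
  item 6: 2
  item 7: 0
  item 8: 3 − 2 = 1
  item 9: 3 − 3 = 0
  item 10: 3
  item 11: 1
  item 12: 3 − 0 = 3
  item 13: 3 − 0 = 3
Sum = 3 + 1 + 2 + 3 + 1 + 2 + 0 + 1 + 0 + 3 + 1 + 3 + 3 = 23

23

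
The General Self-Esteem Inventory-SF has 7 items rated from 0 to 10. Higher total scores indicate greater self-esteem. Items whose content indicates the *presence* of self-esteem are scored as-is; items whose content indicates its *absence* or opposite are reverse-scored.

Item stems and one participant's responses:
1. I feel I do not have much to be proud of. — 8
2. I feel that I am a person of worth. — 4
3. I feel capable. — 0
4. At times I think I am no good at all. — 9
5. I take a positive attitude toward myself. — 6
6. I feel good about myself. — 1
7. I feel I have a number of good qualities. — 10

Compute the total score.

Items 1, 4 describe the absence/opposite of self-esteem → reverse-score.
reversed = (0+10) − raw = 10 − raw.
  item 1: 10 − 8 = 2
  item 2: 4
  item 3: 0
  item 4: 10 − 9 = 1
  item 5: 6
  item 6: 1
  item 7: 10
Total = 2 + 4 + 0 + 1 + 6 + 1 + 10 = 24

24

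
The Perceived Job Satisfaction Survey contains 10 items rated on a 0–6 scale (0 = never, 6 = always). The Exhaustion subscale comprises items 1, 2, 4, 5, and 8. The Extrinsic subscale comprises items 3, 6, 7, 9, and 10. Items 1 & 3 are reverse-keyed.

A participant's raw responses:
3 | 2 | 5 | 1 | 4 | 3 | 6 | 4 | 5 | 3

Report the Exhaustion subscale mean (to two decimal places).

Exhaustion items: 1, 2, 4, 5, 8.
Of these, item 1 is reverse-keyed; reverse-coded value = 6 − response.
  item 1: 6 − 3 = 3
  item 2: 2
  item 4: 1
  item 5: 4
  item 8: 4
Sum = 3 + 2 + 1 + 4 + 4 = 14
Mean = 14 / 5 = 2.80

2.80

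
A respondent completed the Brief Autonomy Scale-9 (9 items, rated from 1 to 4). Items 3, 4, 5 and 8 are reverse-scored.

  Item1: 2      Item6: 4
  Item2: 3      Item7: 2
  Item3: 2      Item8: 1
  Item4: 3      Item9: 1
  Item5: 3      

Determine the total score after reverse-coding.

23

Raw sum = 21. Reverse-scored items: 3, 4, 5, 8; their raw sum = 9.
Each reversal replaces raw with 5 − raw, changing the total by 5 − 2·raw per item.
Total = 21 + 4·5 − 2·9 = 21 + 20 − 18 = 23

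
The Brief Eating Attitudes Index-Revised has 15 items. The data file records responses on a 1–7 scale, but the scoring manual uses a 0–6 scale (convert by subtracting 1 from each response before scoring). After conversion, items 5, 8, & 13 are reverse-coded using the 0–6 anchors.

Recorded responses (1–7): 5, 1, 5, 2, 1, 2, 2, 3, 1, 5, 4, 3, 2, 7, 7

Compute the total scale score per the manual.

47

Convert to 0–6: 4, 0, 4, 1, 0, 1, 1, 2, 0, 4, 3, 2, 1, 6, 6
Reverse-coded (on a 0–6 scale, reversed = 6 − raw):
  item 5: 6 − 0 = 6
  item 8: 6 − 2 = 4
  item 13: 6 − 1 = 5
Scored: 4, 0, 4, 1, 6, 1, 1, 4, 0, 4, 3, 2, 5, 6, 6
Total = 47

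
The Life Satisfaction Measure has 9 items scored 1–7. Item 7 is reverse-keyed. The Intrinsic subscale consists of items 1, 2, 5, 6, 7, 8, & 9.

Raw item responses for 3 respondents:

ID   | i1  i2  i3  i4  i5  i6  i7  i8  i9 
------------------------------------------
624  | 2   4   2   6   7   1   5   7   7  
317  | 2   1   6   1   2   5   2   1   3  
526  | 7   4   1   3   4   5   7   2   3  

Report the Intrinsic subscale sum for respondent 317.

Respondent 317 raw: 2, 1, 6, 1, 2, 5, 2, 1, 3.
Intrinsic items: 1, 2, 5, 6, 7, 8, 9.
Reverse-coded (reversed = (1+7) − raw = 8 − raw):
  item 1: 2
  item 2: 1
  item 5: 2
  item 6: 5
  item 7: 8 − 2 = 6
  item 8: 1
  item 9: 3
Sum = 2 + 1 + 2 + 5 + 6 + 1 + 3 = 20

20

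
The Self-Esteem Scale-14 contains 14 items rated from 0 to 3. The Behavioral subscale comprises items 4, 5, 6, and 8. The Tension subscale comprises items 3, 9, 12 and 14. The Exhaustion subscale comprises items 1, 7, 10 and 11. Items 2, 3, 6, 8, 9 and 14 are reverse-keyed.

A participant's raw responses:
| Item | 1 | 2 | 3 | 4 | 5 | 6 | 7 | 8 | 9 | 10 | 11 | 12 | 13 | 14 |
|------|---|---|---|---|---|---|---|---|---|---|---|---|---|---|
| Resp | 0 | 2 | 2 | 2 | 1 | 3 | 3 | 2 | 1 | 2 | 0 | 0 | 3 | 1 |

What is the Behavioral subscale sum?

Behavioral items: 4, 5, 6, 8.
Of these, items 6 and 8 are reverse-keyed; reversed = (0+3) − raw = 3 − raw.
  item 4: 2
  item 5: 1
  item 6: 3 − 3 = 0
  item 8: 3 − 2 = 1
Sum = 2 + 1 + 0 + 1 = 4

4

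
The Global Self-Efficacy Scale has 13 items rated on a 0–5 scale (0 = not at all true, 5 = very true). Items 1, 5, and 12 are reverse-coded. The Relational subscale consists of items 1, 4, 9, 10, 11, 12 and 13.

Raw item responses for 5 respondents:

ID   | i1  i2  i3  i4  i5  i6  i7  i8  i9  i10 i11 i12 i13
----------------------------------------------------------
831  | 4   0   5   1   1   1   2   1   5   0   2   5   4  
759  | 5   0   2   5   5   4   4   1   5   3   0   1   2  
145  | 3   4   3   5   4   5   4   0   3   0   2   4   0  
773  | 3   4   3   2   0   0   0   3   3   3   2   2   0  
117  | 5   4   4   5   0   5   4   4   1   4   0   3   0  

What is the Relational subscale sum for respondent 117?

12

Respondent 117 raw: 5, 4, 4, 5, 0, 5, 4, 4, 1, 4, 0, 3, 0.
Relational items: 1, 4, 9, 10, 11, 12, 13.
Reverse-coded (on a 0–5 scale, reversed = 5 − raw):
  item 1: 5 − 5 = 0
  item 4: 5
  item 9: 1
  item 10: 4
  item 11: 0
  item 12: 5 − 3 = 2
  item 13: 0
Sum = 0 + 5 + 1 + 4 + 0 + 2 + 0 = 12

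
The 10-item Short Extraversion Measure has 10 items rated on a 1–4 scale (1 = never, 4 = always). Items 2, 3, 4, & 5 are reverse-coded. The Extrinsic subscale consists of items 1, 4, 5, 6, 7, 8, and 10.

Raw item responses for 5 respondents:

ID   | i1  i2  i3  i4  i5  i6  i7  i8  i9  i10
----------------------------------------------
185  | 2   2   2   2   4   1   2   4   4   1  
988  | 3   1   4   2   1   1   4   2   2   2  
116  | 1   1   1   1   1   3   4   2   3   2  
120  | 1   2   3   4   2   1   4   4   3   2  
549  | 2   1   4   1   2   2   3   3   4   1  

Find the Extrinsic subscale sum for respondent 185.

14

Respondent 185 raw: 2, 2, 2, 2, 4, 1, 2, 4, 4, 1.
Extrinsic items: 1, 4, 5, 6, 7, 8, 10.
Reverse-coded (on a 1–4 scale, reversed = 5 − raw):
  item 1: 2
  item 4: 5 − 2 = 3
  item 5: 5 − 4 = 1
  item 6: 1
  item 7: 2
  item 8: 4
  item 10: 1
Sum = 2 + 3 + 1 + 1 + 2 + 4 + 1 = 14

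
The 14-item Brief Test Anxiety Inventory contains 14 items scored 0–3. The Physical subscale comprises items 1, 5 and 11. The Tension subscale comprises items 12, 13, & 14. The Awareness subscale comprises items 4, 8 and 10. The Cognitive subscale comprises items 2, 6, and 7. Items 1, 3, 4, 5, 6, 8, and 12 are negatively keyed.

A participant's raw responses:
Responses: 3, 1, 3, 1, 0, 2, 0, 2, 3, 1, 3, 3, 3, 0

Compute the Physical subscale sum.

Physical items: 1, 5, 11.
Of these, items 1 & 5 are negatively keyed; reverse-coded value = 3 − response.
  item 1: 3 − 3 = 0
  item 5: 3 − 0 = 3
  item 11: 3
Sum = 0 + 3 + 3 = 6

6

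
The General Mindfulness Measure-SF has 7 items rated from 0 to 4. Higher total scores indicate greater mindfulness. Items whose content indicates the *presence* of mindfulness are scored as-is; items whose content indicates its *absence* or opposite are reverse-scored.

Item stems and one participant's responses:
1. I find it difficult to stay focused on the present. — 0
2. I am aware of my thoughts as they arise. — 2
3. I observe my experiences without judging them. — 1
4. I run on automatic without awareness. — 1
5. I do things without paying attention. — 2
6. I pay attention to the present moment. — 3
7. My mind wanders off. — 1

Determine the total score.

18

Items 1, 4, 5, 7 describe the absence/opposite of mindfulness → reverse-score.
on a 0–4 scale, reversed = 4 − raw.
  item 1: 4 − 0 = 4
  item 2: 2
  item 3: 1
  item 4: 4 − 1 = 3
  item 5: 4 − 2 = 2
  item 6: 3
  item 7: 4 − 1 = 3
Total = 4 + 2 + 1 + 3 + 2 + 3 + 3 = 18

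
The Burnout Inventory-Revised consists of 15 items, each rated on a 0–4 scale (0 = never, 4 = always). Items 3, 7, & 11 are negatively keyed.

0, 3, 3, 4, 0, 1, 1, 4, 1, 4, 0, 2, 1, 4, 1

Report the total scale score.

Raw sum = 29. Negatively keyed items: 3, 7, 11; their raw sum = 4.
Each reversal replaces raw with 4 − raw, changing the total by 4 − 2·raw per item.
Total = 29 + 3·4 − 2·4 = 29 + 12 − 8 = 33

33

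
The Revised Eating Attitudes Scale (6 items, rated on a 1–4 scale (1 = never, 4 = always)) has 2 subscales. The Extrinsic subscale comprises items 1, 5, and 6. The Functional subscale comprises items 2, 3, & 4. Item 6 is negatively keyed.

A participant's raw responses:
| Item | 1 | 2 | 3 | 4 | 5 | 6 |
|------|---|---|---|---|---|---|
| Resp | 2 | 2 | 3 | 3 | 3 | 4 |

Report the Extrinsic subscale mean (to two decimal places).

Extrinsic items: 1, 5, 6.
Of these, item 6 is negatively keyed; on a 1–4 scale, reversed = 5 − raw.
  item 1: 2
  item 5: 3
  item 6: 5 − 4 = 1
Sum = 2 + 3 + 1 = 6
Mean = 6 / 3 = 2.00

2.00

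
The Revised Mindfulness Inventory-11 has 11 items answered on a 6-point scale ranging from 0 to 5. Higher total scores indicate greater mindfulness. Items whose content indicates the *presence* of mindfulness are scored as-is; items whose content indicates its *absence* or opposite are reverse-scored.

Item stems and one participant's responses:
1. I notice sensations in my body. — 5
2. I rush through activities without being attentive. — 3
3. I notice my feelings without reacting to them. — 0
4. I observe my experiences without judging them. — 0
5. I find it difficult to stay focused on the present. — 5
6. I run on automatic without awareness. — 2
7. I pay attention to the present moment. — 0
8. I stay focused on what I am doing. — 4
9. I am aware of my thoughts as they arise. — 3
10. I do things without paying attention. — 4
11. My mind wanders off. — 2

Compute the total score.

Items 2, 5, 6, 10, 11 describe the absence/opposite of mindfulness → reverse-score.
on a 0–5 scale, reversed = 5 − raw.
  item 1: 5
  item 2: 5 − 3 = 2
  item 3: 0
  item 4: 0
  item 5: 5 − 5 = 0
  item 6: 5 − 2 = 3
  item 7: 0
  item 8: 4
  item 9: 3
  item 10: 5 − 4 = 1
  item 11: 5 − 2 = 3
Total = 5 + 2 + 0 + 0 + 0 + 3 + 0 + 4 + 3 + 1 + 3 = 21

21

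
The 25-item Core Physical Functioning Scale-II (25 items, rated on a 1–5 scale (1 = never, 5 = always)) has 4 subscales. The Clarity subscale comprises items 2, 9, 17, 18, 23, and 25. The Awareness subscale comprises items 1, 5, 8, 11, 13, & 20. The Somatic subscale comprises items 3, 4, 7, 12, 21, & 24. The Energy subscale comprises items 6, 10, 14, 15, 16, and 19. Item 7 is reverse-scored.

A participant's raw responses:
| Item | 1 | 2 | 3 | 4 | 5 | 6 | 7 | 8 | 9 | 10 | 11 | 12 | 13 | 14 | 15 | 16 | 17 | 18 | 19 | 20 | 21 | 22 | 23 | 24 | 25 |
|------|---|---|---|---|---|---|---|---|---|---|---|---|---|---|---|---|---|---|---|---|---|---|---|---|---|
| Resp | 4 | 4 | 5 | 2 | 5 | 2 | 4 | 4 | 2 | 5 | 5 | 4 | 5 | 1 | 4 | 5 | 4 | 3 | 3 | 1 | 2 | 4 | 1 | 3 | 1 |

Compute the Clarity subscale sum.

15

Clarity items: 2, 9, 17, 18, 23, 25.
  item 2: 4
  item 9: 2
  item 17: 4
  item 18: 3
  item 23: 1
  item 25: 1
Sum = 4 + 2 + 4 + 3 + 1 + 1 = 15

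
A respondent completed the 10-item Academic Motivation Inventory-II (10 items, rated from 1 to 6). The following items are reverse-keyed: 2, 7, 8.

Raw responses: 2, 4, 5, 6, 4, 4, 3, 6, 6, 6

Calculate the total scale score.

41

Apply reverse scoring (reverse-coded value = 7 − response):
  item 2: 7 − 4 = 3
  item 7: 7 − 3 = 4
  item 8: 7 − 6 = 1
Scored responses: 2, 3, 5, 6, 4, 4, 4, 1, 6, 6
Total = 2 + 3 + 5 + 6 + 4 + 4 + 4 + 1 + 6 + 6 = 41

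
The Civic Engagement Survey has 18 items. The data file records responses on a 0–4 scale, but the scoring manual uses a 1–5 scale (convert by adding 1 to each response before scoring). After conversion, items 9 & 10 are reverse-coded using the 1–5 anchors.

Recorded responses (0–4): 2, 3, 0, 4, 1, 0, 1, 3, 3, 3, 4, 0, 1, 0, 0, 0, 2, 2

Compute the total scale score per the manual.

43

Convert to 1–5: 3, 4, 1, 5, 2, 1, 2, 4, 4, 4, 5, 1, 2, 1, 1, 1, 3, 3
Reverse-coded (on a 1–5 scale, reversed = 6 − raw):
  item 9: 6 − 4 = 2
  item 10: 6 − 4 = 2
Scored: 3, 4, 1, 5, 2, 1, 2, 4, 2, 2, 5, 1, 2, 1, 1, 1, 3, 3
Total = 43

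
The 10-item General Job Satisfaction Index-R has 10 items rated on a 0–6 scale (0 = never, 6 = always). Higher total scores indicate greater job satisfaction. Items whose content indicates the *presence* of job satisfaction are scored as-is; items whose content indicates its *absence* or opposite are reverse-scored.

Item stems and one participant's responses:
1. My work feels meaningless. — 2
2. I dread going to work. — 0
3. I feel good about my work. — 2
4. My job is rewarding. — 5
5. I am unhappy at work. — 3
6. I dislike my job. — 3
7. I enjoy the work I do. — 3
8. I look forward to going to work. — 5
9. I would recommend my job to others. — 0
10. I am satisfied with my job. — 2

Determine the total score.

Items 1, 2, 5, 6 describe the absence/opposite of job satisfaction → reverse-score.
on a 0–6 scale, reversed = 6 − raw.
  item 1: 6 − 2 = 4
  item 2: 6 − 0 = 6
  item 3: 2
  item 4: 5
  item 5: 6 − 3 = 3
  item 6: 6 − 3 = 3
  item 7: 3
  item 8: 5
  item 9: 0
  item 10: 2
Total = 4 + 6 + 2 + 5 + 3 + 3 + 3 + 5 + 0 + 2 = 33

33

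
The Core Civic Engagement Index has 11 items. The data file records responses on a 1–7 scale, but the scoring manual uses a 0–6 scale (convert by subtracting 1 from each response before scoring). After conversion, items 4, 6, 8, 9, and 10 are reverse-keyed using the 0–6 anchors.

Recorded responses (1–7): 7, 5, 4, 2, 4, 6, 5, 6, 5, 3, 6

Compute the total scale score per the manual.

38

Convert to 0–6: 6, 4, 3, 1, 3, 5, 4, 5, 4, 2, 5
Reverse-coded (reverse-coded value = 6 − response):
  item 4: 6 − 1 = 5
  item 6: 6 − 5 = 1
  item 8: 6 − 5 = 1
  item 9: 6 − 4 = 2
  item 10: 6 − 2 = 4
Scored: 6, 4, 3, 5, 3, 1, 4, 1, 2, 4, 5
Total = 38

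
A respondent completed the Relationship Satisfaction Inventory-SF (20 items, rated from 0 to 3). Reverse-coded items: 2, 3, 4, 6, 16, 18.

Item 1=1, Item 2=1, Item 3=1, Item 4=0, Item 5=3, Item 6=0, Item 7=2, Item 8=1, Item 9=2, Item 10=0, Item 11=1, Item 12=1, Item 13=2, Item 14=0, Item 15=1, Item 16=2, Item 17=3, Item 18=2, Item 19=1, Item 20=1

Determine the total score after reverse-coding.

31

Reversing items 2, 3, 4, 6, 16, and 18 with 3 − raw:
Total = 1 + (3−1) + (3−1) + (3−0) + 3 + (3−0) + 2 + 1 + 2 + 0 + 1 + 1 + 2 + 0 + 1 + (3−2) + 3 + (3−2) + 1 + 1
      = 1 + 2 + 2 + 3 + 3 + 3 + 2 + 1 + 2 + 0 + 1 + 1 + 2 + 0 + 1 + 1 + 3 + 1 + 1 + 1 = 31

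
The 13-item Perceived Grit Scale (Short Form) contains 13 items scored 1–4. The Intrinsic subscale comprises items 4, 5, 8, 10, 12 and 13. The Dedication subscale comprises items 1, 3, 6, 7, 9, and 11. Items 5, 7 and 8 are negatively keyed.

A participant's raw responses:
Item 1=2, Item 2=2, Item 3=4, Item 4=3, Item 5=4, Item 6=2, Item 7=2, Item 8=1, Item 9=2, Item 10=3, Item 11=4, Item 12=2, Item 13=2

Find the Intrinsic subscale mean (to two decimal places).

2.50

Intrinsic items: 4, 5, 8, 10, 12, 13.
Of these, items 5 & 8 are negatively keyed; reversed = (1+4) − raw = 5 − raw.
  item 4: 3
  item 5: 5 − 4 = 1
  item 8: 5 − 1 = 4
  item 10: 3
  item 12: 2
  item 13: 2
Sum = 3 + 1 + 4 + 3 + 2 + 2 = 15
Mean = 15 / 6 = 2.50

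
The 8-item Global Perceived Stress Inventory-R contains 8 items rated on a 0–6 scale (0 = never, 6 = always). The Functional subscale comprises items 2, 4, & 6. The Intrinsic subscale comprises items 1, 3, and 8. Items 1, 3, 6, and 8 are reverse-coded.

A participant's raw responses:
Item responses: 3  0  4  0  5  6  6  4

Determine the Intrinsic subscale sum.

Intrinsic items: 1, 3, 8.
Of these, items 1, 3, and 8 are reverse-coded; on a 0–6 scale, reversed = 6 − raw.
  item 1: 6 − 3 = 3
  item 3: 6 − 4 = 2
  item 8: 6 − 4 = 2
Sum = 3 + 2 + 2 = 7

7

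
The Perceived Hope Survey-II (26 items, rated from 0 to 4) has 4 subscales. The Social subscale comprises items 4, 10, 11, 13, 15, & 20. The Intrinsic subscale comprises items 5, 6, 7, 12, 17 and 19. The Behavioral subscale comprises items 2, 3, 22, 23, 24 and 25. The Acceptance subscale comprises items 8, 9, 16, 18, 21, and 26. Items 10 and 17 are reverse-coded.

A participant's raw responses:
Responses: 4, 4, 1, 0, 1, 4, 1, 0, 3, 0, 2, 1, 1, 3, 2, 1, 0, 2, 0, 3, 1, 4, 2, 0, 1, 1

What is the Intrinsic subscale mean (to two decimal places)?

Intrinsic items: 5, 6, 7, 12, 17, 19.
Of these, item 17 is reverse-coded; reverse-coded value = 4 − response.
  item 5: 1
  item 6: 4
  item 7: 1
  item 12: 1
  item 17: 4 − 0 = 4
  item 19: 0
Sum = 1 + 4 + 1 + 1 + 4 + 0 = 11
Mean = 11 / 6 = 1.83

1.83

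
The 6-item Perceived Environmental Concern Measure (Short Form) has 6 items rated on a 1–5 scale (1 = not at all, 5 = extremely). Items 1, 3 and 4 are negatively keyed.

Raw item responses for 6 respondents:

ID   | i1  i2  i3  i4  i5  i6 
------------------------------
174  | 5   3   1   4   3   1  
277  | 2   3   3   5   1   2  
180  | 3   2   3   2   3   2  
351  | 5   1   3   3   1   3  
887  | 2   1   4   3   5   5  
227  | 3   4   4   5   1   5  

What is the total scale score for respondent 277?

Respondent 277 raw: 2, 3, 3, 5, 1, 2.
Reverse-coded (on a 1–5 scale, reversed = 6 − raw):
  item 1: 6 − 2 = 4
  item 2: 3
  item 3: 6 − 3 = 3
  item 4: 6 − 5 = 1
  item 5: 1
  item 6: 2
Sum = 4 + 3 + 3 + 1 + 1 + 2 = 14

14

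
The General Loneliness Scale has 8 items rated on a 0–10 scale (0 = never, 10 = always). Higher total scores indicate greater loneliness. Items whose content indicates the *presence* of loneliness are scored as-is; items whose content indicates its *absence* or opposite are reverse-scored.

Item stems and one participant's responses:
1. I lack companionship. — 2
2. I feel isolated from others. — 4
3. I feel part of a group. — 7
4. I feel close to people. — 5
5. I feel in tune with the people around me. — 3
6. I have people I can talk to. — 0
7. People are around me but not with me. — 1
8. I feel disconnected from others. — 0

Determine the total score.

Items 3, 4, 5, 6 describe the absence/opposite of loneliness → reverse-score.
reverse-coded value = 10 − response.
  item 1: 2
  item 2: 4
  item 3: 10 − 7 = 3
  item 4: 10 − 5 = 5
  item 5: 10 − 3 = 7
  item 6: 10 − 0 = 10
  item 7: 1
  item 8: 0
Total = 2 + 4 + 3 + 5 + 7 + 10 + 1 + 0 = 32

32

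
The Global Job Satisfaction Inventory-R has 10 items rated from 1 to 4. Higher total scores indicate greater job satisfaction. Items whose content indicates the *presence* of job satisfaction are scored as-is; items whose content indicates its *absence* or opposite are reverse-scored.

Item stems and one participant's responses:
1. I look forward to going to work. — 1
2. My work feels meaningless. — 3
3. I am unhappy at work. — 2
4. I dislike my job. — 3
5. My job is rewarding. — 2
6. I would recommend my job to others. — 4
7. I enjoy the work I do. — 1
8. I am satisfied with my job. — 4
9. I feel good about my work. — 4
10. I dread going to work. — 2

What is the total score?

Items 2, 3, 4, 10 describe the absence/opposite of job satisfaction → reverse-score.
reversed = (1+4) − raw = 5 − raw.
  item 1: 1
  item 2: 5 − 3 = 2
  item 3: 5 − 2 = 3
  item 4: 5 − 3 = 2
  item 5: 2
  item 6: 4
  item 7: 1
  item 8: 4
  item 9: 4
  item 10: 5 − 2 = 3
Total = 1 + 2 + 3 + 2 + 2 + 4 + 1 + 4 + 4 + 3 = 26

26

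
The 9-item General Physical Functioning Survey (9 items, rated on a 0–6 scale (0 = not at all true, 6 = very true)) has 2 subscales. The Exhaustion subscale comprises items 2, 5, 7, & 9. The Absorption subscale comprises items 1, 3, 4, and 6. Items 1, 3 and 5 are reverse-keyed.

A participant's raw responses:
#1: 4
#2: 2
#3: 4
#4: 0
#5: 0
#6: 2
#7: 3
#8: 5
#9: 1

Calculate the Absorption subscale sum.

Absorption items: 1, 3, 4, 6.
Of these, items 1 & 3 are reverse-keyed; reverse-coded value = 6 − response.
  item 1: 6 − 4 = 2
  item 3: 6 − 4 = 2
  item 4: 0
  item 6: 2
Sum = 2 + 2 + 0 + 2 = 6

6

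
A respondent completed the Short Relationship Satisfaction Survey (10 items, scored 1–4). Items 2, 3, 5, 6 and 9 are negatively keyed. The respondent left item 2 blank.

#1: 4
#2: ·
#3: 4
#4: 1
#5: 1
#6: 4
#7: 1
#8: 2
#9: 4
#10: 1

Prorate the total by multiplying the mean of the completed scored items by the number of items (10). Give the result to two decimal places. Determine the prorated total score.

Reverse-coded (reversed = (1+4) − raw = 5 − raw):
  item 3: 5 − 4 = 1
  item 5: 5 − 1 = 4
  item 6: 5 − 4 = 1
  item 9: 5 − 4 = 1
Completed scored items (9 of 10): 4, 1, 1, 4, 1, 1, 2, 1, 1; sum = 16.
Person mean = 16 / 9 ≈ 1.7778
Prorated total = (16 / 9) × 10 = 17.78 (to 2 dp)

17.78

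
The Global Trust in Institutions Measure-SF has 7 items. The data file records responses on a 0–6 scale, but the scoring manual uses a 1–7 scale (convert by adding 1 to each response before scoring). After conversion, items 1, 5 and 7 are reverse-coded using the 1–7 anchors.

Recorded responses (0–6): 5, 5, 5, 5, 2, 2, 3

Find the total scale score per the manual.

32

Convert to 1–7: 6, 6, 6, 6, 3, 3, 4
Reverse-coded (reversed = (1+7) − raw = 8 − raw):
  item 1: 8 − 6 = 2
  item 5: 8 − 3 = 5
  item 7: 8 − 4 = 4
Scored: 2, 6, 6, 6, 5, 3, 4
Total = 32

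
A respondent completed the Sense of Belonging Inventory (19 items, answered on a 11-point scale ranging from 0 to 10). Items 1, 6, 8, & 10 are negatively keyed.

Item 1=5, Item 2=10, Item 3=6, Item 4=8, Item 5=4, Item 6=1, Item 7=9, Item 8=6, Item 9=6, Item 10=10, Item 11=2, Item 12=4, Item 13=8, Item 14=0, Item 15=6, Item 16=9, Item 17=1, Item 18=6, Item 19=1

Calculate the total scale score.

Apply reverse scoring (reverse-coded value = 10 − response):
  item 1: 10 − 5 = 5
  item 6: 10 − 1 = 9
  item 8: 10 − 6 = 4
  item 10: 10 − 10 = 0
Scored responses: 5, 10, 6, 8, 4, 9, 9, 4, 6, 0, 2, 4, 8, 0, 6, 9, 1, 6, 1
Total = 5 + 10 + 6 + 8 + 4 + 9 + 9 + 4 + 6 + 0 + 2 + 4 + 8 + 0 + 6 + 9 + 1 + 6 + 1 = 98

98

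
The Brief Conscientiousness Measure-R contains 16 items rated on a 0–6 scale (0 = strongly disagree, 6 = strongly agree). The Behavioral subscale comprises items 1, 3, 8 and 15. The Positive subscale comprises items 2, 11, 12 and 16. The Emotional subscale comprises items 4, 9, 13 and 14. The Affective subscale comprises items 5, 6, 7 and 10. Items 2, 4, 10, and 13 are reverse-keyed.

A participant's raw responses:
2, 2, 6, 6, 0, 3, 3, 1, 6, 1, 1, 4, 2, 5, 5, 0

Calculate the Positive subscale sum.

9

Positive items: 2, 11, 12, 16.
Of these, item 2 is reverse-keyed; reversed = (0+6) − raw = 6 − raw.
  item 2: 6 − 2 = 4
  item 11: 1
  item 12: 4
  item 16: 0
Sum = 4 + 1 + 4 + 0 = 9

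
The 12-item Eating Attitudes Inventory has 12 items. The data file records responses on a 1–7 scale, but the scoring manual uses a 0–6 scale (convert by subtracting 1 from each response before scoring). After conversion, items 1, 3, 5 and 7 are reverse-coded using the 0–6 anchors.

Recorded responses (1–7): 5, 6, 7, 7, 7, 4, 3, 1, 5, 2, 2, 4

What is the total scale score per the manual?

Convert to 0–6: 4, 5, 6, 6, 6, 3, 2, 0, 4, 1, 1, 3
Reverse-coded (reverse-coded value = 6 − response):
  item 1: 6 − 4 = 2
  item 3: 6 − 6 = 0
  item 5: 6 − 6 = 0
  item 7: 6 − 2 = 4
Scored: 2, 5, 0, 6, 0, 3, 4, 0, 4, 1, 1, 3
Total = 29

29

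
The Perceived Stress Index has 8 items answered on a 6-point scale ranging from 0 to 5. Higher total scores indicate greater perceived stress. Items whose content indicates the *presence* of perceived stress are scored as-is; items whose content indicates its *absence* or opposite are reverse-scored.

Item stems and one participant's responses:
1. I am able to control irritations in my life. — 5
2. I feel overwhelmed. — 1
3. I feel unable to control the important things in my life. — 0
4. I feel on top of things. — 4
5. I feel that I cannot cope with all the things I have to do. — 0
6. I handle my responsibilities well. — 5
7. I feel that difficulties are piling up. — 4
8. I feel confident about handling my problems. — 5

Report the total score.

6

Items 1, 4, 6, 8 describe the absence/opposite of perceived stress → reverse-score.
reversed = (0+5) − raw = 5 − raw.
  item 1: 5 − 5 = 0
  item 2: 1
  item 3: 0
  item 4: 5 − 4 = 1
  item 5: 0
  item 6: 5 − 5 = 0
  item 7: 4
  item 8: 5 − 5 = 0
Total = 0 + 1 + 0 + 1 + 0 + 0 + 4 + 0 = 6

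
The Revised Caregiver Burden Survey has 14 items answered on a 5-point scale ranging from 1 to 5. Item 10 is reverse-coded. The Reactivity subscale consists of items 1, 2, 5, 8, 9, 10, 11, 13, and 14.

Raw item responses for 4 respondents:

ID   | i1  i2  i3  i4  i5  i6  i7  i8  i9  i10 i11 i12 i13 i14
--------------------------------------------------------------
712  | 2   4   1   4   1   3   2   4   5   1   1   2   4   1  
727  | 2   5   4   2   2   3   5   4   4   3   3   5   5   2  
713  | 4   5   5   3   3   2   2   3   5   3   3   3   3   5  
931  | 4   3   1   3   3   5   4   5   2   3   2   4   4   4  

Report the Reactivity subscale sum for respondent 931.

Respondent 931 raw: 4, 3, 1, 3, 3, 5, 4, 5, 2, 3, 2, 4, 4, 4.
Reactivity items: 1, 2, 5, 8, 9, 10, 11, 13, 14.
Reverse-coded (reversed = (1+5) − raw = 6 − raw):
  item 1: 4
  item 2: 3
  item 5: 3
  item 8: 5
  item 9: 2
  item 10: 6 − 3 = 3
  item 11: 2
  item 13: 4
  item 14: 4
Sum = 4 + 3 + 3 + 5 + 2 + 3 + 2 + 4 + 4 = 30

30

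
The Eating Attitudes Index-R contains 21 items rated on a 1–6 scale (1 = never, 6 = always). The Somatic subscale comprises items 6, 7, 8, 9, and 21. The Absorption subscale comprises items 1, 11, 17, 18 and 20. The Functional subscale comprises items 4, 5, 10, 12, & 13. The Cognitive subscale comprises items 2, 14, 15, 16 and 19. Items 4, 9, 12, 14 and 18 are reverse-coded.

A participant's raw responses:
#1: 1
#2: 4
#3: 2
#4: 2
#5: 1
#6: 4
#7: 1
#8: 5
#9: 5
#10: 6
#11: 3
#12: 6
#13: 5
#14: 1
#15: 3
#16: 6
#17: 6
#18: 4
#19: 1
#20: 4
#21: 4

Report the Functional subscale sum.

Functional items: 4, 5, 10, 12, 13.
Of these, items 4 and 12 are reverse-coded; reverse-coded value = 7 − response.
  item 4: 7 − 2 = 5
  item 5: 1
  item 10: 6
  item 12: 7 − 6 = 1
  item 13: 5
Sum = 5 + 1 + 6 + 1 + 5 = 18

18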